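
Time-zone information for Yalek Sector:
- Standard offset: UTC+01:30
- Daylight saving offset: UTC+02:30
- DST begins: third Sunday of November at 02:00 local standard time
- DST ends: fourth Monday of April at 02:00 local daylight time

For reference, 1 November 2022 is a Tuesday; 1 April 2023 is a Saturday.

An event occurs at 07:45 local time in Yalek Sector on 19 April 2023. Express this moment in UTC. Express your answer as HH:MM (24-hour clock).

05:15

1 November 2022 is a Tuesday, so the first Sunday is November 6 and the third is November 20.
1 April 2023 is a Saturday, so the first Monday is April 3 and the fourth is April 24.
Daylight saving runs 20 November 2022 – 24 April 2023; 19 April 2023 is inside that window, so Yalek Sector is at UTC+02:30.
07:45 local − 2h30m = 05:15 UTC.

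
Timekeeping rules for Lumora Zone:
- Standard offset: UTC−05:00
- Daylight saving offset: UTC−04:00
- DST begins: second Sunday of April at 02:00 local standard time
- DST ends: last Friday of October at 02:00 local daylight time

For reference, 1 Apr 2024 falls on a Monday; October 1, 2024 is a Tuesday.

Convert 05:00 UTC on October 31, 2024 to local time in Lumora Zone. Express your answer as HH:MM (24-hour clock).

00:00

1 April 2024 is a Monday, so the first Sunday is April 7 and the second is April 14.
1 October 2024 is a Tuesday, so Fridays fall on 4, 11, 18, 25; the last is October 25.
At the standard offset (UTC−05:00), 05:00 UTC − 5h = 00:00 Lumora Zone standard time.
The standard-time date in Lumora Zone, October 31, 2024, does not fall between 14 April and 25 October, so daylight saving is not in effect and Lumora Zone is at UTC−05:00.
05:00 UTC − 5h = 00:00 local.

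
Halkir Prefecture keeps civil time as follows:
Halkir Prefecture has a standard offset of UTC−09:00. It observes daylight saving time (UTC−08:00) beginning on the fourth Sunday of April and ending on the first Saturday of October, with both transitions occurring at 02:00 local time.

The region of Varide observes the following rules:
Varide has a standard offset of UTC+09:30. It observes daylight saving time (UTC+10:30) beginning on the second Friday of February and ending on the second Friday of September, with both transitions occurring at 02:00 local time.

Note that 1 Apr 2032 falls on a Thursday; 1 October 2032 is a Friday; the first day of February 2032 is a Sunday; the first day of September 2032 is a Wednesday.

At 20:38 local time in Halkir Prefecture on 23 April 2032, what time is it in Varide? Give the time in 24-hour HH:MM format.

16:08

1 April 2032 is a Thursday, so the first Sunday is April 4 and the fourth is April 25.
1 October 2032 is a Friday, so the first Saturday is October 2.
Daylight saving runs 25 April – 2 October; 23 April 2032 is outside that window, so Halkir Prefecture is on standard time at UTC−09:00.
20:38 Halkir Prefecture + 9h = 05:38 UTC (rolling into the next day, 24 April 2032).
1 February 2032 is a Sunday, so the first Friday is February 6 and the second is February 13.
1 September 2032 is a Wednesday, so the first Friday is September 3 and the second is September 10.
At the standard offset (UTC+09:30), 05:38 UTC + 9h30m = 15:08 Varide standard time.
The standard-time date in Varide, 24 April 2032, lies within the daylight-saving period (13 February – 10 September), so Varide is on daylight time, UTC+10:30.
05:38 UTC + 10h30m = 16:08 Varide.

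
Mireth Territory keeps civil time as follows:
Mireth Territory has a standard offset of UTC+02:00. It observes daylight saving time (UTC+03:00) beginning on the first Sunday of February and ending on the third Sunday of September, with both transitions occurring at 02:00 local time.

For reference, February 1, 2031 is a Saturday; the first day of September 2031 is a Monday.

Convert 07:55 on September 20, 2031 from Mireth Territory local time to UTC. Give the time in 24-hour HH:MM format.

1 February 2031 is a Saturday, so the first Sunday is February 2.
1 September 2031 is a Monday, so the first Sunday is September 7 and the third is September 21.
September 20, 2031 lies within the daylight-saving period (2 February – 21 September), so Mireth Territory is on daylight time, UTC+03:00.
07:55 local − 3h = 04:55 UTC.

04:55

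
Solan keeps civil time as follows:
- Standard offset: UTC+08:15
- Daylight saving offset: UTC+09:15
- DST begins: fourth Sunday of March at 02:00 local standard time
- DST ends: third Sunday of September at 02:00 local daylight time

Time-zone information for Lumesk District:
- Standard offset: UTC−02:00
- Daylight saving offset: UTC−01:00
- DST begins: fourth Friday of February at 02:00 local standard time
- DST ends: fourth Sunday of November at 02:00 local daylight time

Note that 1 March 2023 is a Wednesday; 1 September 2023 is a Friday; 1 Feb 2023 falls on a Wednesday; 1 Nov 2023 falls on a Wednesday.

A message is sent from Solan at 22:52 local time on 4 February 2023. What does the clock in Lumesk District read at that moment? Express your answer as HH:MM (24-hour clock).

12:37

1 March 2023 is a Wednesday, so the first Sunday is March 5 and the fourth is March 26.
1 September 2023 is a Friday, so the first Sunday is September 3 and the third is September 17.
Daylight saving runs 26 March – 17 September; 4 February 2023 is outside that window, so Solan is on standard time at UTC+08:15.
22:52 Solan − 8h15m = 14:37 UTC.
1 February 2023 is a Wednesday, so the first Friday is February 3 and the fourth is February 24.
1 November 2023 is a Wednesday, so the first Sunday is November 5 and the fourth is November 26.
At the standard offset (UTC−02:00), 14:37 UTC − 2h = 12:37 Lumesk District standard time.
The standard-time date in Lumesk District, 4 February 2023, is outside the daylight-saving period (24 February – 26 November), so Lumesk District is on standard time, UTC−02:00.
14:37 UTC − 2h = 12:37 Lumesk District.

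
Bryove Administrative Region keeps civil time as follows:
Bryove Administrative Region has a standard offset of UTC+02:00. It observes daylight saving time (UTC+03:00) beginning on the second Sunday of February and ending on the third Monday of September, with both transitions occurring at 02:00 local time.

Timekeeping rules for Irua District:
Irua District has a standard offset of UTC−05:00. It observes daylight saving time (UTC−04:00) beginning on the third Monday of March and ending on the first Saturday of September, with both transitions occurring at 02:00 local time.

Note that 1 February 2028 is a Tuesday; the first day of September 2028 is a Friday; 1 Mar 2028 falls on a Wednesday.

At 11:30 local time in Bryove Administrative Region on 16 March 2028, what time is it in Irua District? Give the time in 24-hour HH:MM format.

1 February 2028 is a Tuesday, so the first Sunday is February 6 and the second is February 13.
1 September 2028 is a Friday, so the first Monday is September 4 and the third is September 18.
16 March 2028 lies within the daylight-saving period (13 February – 18 September), so Bryove Administrative Region is on daylight time, UTC+03:00.
11:30 Bryove Administrative Region − 3h = 08:30 UTC.
1 March 2028 is a Wednesday, so the first Monday is March 6 and the third is March 20.
1 September 2028 is a Friday, so the first Saturday is September 2.
At the standard offset (UTC−05:00), 08:30 UTC − 5h = 03:30 Irua District standard time.
The standard-time date in Irua District, 16 March 2028, is outside the daylight-saving period (20 March – 2 September), so Irua District is on standard time, UTC−05:00.
08:30 UTC − 5h = 03:30 Irua District.

03:30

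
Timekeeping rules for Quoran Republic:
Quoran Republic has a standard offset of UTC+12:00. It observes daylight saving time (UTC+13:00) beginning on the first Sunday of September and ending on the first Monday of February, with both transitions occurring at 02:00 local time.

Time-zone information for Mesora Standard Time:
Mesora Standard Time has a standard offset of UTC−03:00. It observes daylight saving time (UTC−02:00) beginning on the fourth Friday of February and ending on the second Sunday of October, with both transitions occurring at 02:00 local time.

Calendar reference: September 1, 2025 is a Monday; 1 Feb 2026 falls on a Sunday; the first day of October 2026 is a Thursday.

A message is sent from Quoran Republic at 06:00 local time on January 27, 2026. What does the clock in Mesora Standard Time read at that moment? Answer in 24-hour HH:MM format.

1 September 2025 is a Monday, so the first Sunday is September 7.
1 February 2026 is a Sunday, so the first Monday is February 2.
January 27, 2026 lies within the daylight-saving period (7 September 2025 – 2 February 2026), so Quoran Republic is on daylight time, UTC+13:00.
06:00 Quoran Republic − 13h = 17:00 UTC (rolling into the previous day, 26 January 2026).
1 February 2026 is a Sunday, so the first Friday is February 6 and the fourth is February 27.
1 October 2026 is a Thursday, so the first Sunday is October 4 and the second is October 11.
At the standard offset (UTC−03:00), 17:00 UTC − 3h = 14:00 Mesora Standard Time standard time.
Daylight saving runs 27 February – 11 October; the standard-time date in Mesora Standard Time, January 26, 2026, is outside that window, so Mesora Standard Time is on standard time at UTC−03:00.
17:00 UTC − 3h = 14:00 Mesora Standard Time.

14:00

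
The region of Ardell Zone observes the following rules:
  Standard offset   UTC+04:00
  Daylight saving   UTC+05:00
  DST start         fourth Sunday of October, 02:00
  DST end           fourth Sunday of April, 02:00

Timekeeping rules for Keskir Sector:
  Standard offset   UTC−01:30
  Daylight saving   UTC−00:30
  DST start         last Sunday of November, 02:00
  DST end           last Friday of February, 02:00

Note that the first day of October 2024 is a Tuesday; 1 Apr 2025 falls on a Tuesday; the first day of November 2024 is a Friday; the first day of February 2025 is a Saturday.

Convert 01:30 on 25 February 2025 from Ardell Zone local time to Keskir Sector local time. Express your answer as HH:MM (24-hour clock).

1 October 2024 is a Tuesday, so the first Sunday is October 6 and the fourth is October 27.
1 April 2025 is a Tuesday, so the first Sunday is April 6 and the fourth is April 27.
Daylight saving runs 27 October 2024 – 27 April 2025; 25 February 2025 is inside that window, so Ardell Zone is at UTC+05:00.
01:30 Ardell Zone − 5h = 20:30 UTC (rolling into the previous day, 24 February 2025).
1 November 2024 is a Friday, so Sundays fall on 3, 10, 17, 24; the last is November 24.
1 February 2025 is a Saturday, so Fridays fall on 7, 14, 21, 28; the last is February 28.
At the standard offset (UTC−01:30), 20:30 UTC − 1h30m = 19:00 Keskir Sector standard time.
The standard-time date in Keskir Sector, 24 February 2025, lies within the daylight-saving period (24 November 2024 – 28 February 2025), so Keskir Sector is on daylight time, UTC−00:30.
20:30 UTC − 0h30m = 20:00 Keskir Sector.

20:00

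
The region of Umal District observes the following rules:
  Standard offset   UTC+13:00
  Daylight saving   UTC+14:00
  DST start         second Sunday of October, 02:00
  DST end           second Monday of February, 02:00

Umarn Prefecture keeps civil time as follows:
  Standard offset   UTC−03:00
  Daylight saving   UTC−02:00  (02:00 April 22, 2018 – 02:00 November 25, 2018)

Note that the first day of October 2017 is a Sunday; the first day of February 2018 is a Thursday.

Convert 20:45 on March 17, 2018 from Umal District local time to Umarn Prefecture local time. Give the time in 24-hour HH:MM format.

1 October 2017 is a Sunday, so the first Sunday is October 1 and the second is October 8.
1 February 2018 is a Thursday, so the first Monday is February 5 and the second is February 12.
Daylight saving runs 8 October 2017 – 12 February 2018; March 17, 2018 is outside that window, so Umal District is on standard time at UTC+13:00.
20:45 Umal District − 13h = 07:45 UTC.
At the standard offset (UTC−03:00), 07:45 UTC − 3h = 04:45 Umarn Prefecture standard time.
The standard-time date in Umarn Prefecture, March 17, 2018, is outside the daylight-saving period (22 April – 25 November), so Umarn Prefecture is on standard time, UTC−03:00.
07:45 UTC − 3h = 04:45 Umarn Prefecture.

04:45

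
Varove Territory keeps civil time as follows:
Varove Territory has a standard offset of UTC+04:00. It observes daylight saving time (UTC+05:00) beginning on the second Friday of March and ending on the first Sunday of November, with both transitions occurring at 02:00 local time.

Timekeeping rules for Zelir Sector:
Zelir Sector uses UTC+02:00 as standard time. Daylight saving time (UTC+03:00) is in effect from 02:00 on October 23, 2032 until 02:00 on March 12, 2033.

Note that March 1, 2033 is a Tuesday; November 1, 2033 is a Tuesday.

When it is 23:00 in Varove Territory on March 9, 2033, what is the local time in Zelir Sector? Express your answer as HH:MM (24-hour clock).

1 March 2033 is a Tuesday, so the first Friday is March 4 and the second is March 11.
1 November 2033 is a Tuesday, so the first Sunday is November 6.
March 9, 2033 is outside the daylight-saving period (11 March – 6 November), so Varove Territory is on standard time, UTC+04:00.
23:00 Varove Territory − 4h = 19:00 UTC.
At the standard offset (UTC+02:00), 19:00 UTC + 2h = 21:00 Zelir Sector standard time.
The standard-time date in Zelir Sector, March 9, 2033, lies within the daylight-saving period (23 October 2032 – 12 March 2033), so Zelir Sector is on daylight time, UTC+03:00.
19:00 UTC + 3h = 22:00 Zelir Sector.

22:00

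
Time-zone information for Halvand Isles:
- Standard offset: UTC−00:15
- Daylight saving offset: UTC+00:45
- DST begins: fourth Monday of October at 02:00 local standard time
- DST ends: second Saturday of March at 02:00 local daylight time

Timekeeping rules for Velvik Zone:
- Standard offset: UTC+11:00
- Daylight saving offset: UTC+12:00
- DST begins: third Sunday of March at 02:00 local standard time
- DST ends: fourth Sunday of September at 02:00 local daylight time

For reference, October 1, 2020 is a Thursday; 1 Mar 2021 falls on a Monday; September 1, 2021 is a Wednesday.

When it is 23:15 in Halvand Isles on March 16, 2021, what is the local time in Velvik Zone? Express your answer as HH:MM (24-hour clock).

10:30

1 October 2020 is a Thursday, so the first Monday is October 5 and the fourth is October 26.
1 March 2021 is a Monday, so the first Saturday is March 6 and the second is March 13.
March 16, 2021 is outside the daylight-saving period (26 October 2020 – 13 March 2021), so Halvand Isles is on standard time, UTC−00:15.
23:15 Halvand Isles + 0h15m = 23:30 UTC.
1 March 2021 is a Monday, so the first Sunday is March 7 and the third is March 21.
1 September 2021 is a Wednesday, so the first Sunday is September 5 and the fourth is September 26.
At the standard offset (UTC+11:00), 23:30 UTC + 11h = 10:30 Velvik Zone standard time (rolling into the next day, 17 March 2021).
The standard-time date in Velvik Zone, March 17, 2021, is outside the daylight-saving period (21 March – 26 September), so Velvik Zone is on standard time, UTC+11:00.
23:30 UTC + 11h = 10:30 Velvik Zone (rolling into the next day, 17 March 2021).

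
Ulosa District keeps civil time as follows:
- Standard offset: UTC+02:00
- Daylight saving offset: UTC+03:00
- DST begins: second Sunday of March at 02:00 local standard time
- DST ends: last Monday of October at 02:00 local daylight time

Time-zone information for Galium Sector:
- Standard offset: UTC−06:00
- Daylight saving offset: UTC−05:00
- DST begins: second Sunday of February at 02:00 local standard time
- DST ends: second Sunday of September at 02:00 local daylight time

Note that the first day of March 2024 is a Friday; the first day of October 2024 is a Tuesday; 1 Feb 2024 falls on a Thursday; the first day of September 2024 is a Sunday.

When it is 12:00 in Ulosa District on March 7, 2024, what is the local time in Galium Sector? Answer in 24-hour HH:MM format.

1 March 2024 is a Friday, so the first Sunday is March 3 and the second is March 10.
1 October 2024 is a Tuesday, so Mondays fall on 7, 14, 21, 28; the last is October 28.
March 7, 2024 is outside the daylight-saving period (10 March – 28 October), so Ulosa District is on standard time, UTC+02:00.
12:00 Ulosa District − 2h = 10:00 UTC.
1 February 2024 is a Thursday, so the first Sunday is February 4 and the second is February 11.
1 September 2024 is a Sunday, so the first Sunday is September 1 and the second is September 8.
At the standard offset (UTC−06:00), 10:00 UTC − 6h = 04:00 Galium Sector standard time.
Daylight saving runs 11 February – 8 September; the standard-time date in Galium Sector, March 7, 2024, is inside that window, so Galium Sector is at UTC−05:00.
10:00 UTC − 5h = 05:00 Galium Sector.

05:00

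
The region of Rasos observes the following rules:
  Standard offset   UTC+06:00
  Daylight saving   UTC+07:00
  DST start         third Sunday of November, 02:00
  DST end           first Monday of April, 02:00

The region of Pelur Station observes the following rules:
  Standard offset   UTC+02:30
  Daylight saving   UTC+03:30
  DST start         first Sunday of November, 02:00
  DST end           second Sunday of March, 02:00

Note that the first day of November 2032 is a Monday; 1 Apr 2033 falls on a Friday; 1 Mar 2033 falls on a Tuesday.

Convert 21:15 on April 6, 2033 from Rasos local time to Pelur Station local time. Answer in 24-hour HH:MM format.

17:45

1 November 2032 is a Monday, so the first Sunday is November 7 and the third is November 21.
1 April 2033 is a Friday, so the first Monday is April 4.
April 6, 2033 is outside the daylight-saving period (21 November 2032 – 4 April 2033), so Rasos is on standard time, UTC+06:00.
21:15 Rasos − 6h = 15:15 UTC.
1 November 2032 is a Monday, so the first Sunday is November 7.
1 March 2033 is a Tuesday, so the first Sunday is March 6 and the second is March 13.
At the standard offset (UTC+02:30), 15:15 UTC + 2h30m = 17:45 Pelur Station standard time.
The standard-time date in Pelur Station, April 6, 2033, is outside the daylight-saving period (7 November 2032 – 13 March 2033), so Pelur Station is on standard time, UTC+02:30.
15:15 UTC + 2h30m = 17:45 Pelur Station.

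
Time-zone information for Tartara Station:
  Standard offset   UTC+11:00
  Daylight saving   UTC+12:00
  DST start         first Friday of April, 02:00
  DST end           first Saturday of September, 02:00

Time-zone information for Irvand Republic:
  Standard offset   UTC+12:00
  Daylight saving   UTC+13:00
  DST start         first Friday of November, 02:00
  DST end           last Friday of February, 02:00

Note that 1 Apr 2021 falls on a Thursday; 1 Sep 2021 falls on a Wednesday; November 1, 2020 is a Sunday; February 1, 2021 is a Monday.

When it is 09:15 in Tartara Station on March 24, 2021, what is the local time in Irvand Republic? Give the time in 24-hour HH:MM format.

1 April 2021 is a Thursday, so the first Friday is April 2.
1 September 2021 is a Wednesday, so the first Saturday is September 4.
Daylight saving runs 2 April – 4 September; March 24, 2021 is outside that window, so Tartara Station is on standard time at UTC+11:00.
09:15 Tartara Station − 11h = 22:15 UTC (rolling into the previous day, 23 March 2021).
1 November 2020 is a Sunday, so the first Friday is November 6.
1 February 2021 is a Monday, so Fridays fall on 5, 12, 19, 26; the last is February 26.
At the standard offset (UTC+12:00), 22:15 UTC + 12h = 10:15 Irvand Republic standard time (rolling into the next day, 24 March 2021).
The standard-time date in Irvand Republic, March 24, 2021, is outside the daylight-saving period (6 November 2020 – 26 February 2021), so Irvand Republic is on standard time, UTC+12:00.
22:15 UTC + 12h = 10:15 Irvand Republic (rolling into the next day, 24 March 2021).

10:15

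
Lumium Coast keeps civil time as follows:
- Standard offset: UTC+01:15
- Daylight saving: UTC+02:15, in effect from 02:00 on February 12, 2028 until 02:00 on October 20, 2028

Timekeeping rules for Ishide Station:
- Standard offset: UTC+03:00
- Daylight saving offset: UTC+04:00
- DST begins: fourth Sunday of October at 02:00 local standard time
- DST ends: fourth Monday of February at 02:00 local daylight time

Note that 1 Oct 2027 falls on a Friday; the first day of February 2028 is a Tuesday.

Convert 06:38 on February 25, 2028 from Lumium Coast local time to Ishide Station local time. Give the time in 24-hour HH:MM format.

February 25, 2028 lies within the daylight-saving period (12 February – 20 October), so Lumium Coast is on daylight time, UTC+02:15.
06:38 Lumium Coast − 2h15m = 04:23 UTC.
1 October 2027 is a Friday, so the first Sunday is October 3 and the fourth is October 24.
1 February 2028 is a Tuesday, so the first Monday is February 7 and the fourth is February 28.
At the standard offset (UTC+03:00), 04:23 UTC + 3h = 07:23 Ishide Station standard time.
The standard-time date in Ishide Station, February 25, 2028, lies within the daylight-saving period (24 October 2027 – 28 February 2028), so Ishide Station is on daylight time, UTC+04:00.
04:23 UTC + 4h = 08:23 Ishide Station.

08:23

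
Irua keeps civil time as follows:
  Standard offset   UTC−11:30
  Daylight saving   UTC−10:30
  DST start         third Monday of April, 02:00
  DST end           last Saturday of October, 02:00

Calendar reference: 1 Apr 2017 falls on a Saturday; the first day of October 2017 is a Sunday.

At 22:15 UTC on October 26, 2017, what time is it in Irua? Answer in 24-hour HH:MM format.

11:45

1 April 2017 is a Saturday, so the first Monday is April 3 and the third is April 17.
1 October 2017 is a Sunday, so Saturdays fall on 7, 14, 21, 28; the last is October 28.
At the standard offset (UTC−11:30), 22:15 UTC − 11h30m = 10:45 Irua standard time.
Daylight saving runs 17 April – 28 October; the standard-time date in Irua, October 26, 2017, is inside that window, so Irua is at UTC−10:30.
22:15 UTC − 10h30m = 11:45 local.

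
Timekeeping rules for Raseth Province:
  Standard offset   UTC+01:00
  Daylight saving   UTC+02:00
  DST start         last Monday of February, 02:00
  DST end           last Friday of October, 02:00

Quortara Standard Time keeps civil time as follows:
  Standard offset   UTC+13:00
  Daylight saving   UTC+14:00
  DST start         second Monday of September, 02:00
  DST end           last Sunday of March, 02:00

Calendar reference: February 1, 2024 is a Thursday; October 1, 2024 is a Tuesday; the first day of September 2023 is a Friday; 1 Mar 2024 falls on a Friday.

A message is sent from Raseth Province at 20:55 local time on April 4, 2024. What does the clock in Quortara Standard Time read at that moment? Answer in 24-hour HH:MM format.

1 February 2024 is a Thursday, so Mondays fall on 5, 12, 19, 26; the last is February 26.
1 October 2024 is a Tuesday, so Fridays fall on 4, 11, 18, 25; the last is October 25.
Daylight saving runs 26 February – 25 October; April 4, 2024 is inside that window, so Raseth Province is at UTC+02:00.
20:55 Raseth Province − 2h = 18:55 UTC.
1 September 2023 is a Friday, so the first Monday is September 4 and the second is September 11.
1 March 2024 is a Friday, so Sundays fall on 3, 10, 17, 24, 31; the last is March 31.
At the standard offset (UTC+13:00), 18:55 UTC + 13h = 07:55 Quortara Standard Time standard time (rolling into the next day, 5 April 2024).
The standard-time date in Quortara Standard Time, April 5, 2024, is outside the daylight-saving period (11 September 2023 – 31 March 2024), so Quortara Standard Time is on standard time, UTC+13:00.
18:55 UTC + 13h = 07:55 Quortara Standard Time (rolling into the next day, 5 April 2024).

07:55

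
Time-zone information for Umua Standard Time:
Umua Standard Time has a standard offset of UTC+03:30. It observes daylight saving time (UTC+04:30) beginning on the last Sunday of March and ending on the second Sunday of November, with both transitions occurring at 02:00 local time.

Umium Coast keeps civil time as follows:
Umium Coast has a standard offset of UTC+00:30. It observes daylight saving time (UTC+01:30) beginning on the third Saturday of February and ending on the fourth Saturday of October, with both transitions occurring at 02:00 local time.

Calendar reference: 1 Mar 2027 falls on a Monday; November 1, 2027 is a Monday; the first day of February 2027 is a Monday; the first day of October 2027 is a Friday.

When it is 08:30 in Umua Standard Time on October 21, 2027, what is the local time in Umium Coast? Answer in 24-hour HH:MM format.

05:30

1 March 2027 is a Monday, so Sundays fall on 7, 14, 21, 28; the last is March 28.
1 November 2027 is a Monday, so the first Sunday is November 7 and the second is November 14.
October 21, 2027 falls between 28 March and 14 November, so daylight saving is in effect and Umua Standard Time is at UTC+04:30.
08:30 Umua Standard Time − 4h30m = 04:00 UTC.
1 February 2027 is a Monday, so the first Saturday is February 6 and the third is February 20.
1 October 2027 is a Friday, so the first Saturday is October 2 and the fourth is October 23.
At the standard offset (UTC+00:30), 04:00 UTC + 0h30m = 04:30 Umium Coast standard time.
The standard-time date in Umium Coast, October 21, 2027, lies within the daylight-saving period (20 February – 23 October), so Umium Coast is on daylight time, UTC+01:30.
04:00 UTC + 1h30m = 05:30 Umium Coast.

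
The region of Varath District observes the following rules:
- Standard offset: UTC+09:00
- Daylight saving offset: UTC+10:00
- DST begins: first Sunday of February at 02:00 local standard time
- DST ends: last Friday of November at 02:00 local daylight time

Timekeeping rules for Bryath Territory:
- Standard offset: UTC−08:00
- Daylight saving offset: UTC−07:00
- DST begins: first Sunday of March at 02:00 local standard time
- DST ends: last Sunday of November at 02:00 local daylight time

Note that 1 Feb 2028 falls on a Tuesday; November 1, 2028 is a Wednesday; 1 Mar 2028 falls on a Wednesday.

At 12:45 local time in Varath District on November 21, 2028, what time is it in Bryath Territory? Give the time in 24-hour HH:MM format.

1 February 2028 is a Tuesday, so the first Sunday is February 6.
1 November 2028 is a Wednesday, so Fridays fall on 3, 10, 17, 24; the last is November 24.
November 21, 2028 falls between 6 February and 24 November, so daylight saving is in effect and Varath District is at UTC+10:00.
12:45 Varath District − 10h = 02:45 UTC.
1 March 2028 is a Wednesday, so the first Sunday is March 5.
1 November 2028 is a Wednesday, so Sundays fall on 5, 12, 19, 26; the last is November 26.
At the standard offset (UTC−08:00), 02:45 UTC − 8h = 18:45 Bryath Territory standard time (rolling into the previous day, 20 November 2028).
The standard-time date in Bryath Territory, November 20, 2028, falls between 5 March and 26 November, so daylight saving is in effect and Bryath Territory is at UTC−07:00.
02:45 UTC − 7h = 19:45 Bryath Territory (rolling into the previous day, 20 November 2028).

19:45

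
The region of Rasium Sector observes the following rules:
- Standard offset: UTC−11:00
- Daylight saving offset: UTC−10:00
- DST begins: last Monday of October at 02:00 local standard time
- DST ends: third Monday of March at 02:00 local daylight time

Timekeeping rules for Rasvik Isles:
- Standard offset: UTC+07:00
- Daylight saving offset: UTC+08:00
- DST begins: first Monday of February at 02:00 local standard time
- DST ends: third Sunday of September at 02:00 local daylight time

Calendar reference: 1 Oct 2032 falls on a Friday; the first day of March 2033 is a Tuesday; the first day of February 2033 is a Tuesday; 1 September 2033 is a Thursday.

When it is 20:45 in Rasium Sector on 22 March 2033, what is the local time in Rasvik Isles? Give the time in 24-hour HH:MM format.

15:45

1 October 2032 is a Friday, so Mondays fall on 4, 11, 18, 25; the last is October 25.
1 March 2033 is a Tuesday, so the first Monday is March 7 and the third is March 21.
Daylight saving runs 25 October 2032 – 21 March 2033; 22 March 2033 is outside that window, so Rasium Sector is on standard time at UTC−11:00.
20:45 Rasium Sector + 11h = 07:45 UTC (rolling into the next day, 23 March 2033).
1 February 2033 is a Tuesday, so the first Monday is February 7.
1 September 2033 is a Thursday, so the first Sunday is September 4 and the third is September 18.
At the standard offset (UTC+07:00), 07:45 UTC + 7h = 14:45 Rasvik Isles standard time.
Daylight saving runs 7 February – 18 September; the standard-time date in Rasvik Isles, 23 March 2033, is inside that window, so Rasvik Isles is at UTC+08:00.
07:45 UTC + 8h = 15:45 Rasvik Isles.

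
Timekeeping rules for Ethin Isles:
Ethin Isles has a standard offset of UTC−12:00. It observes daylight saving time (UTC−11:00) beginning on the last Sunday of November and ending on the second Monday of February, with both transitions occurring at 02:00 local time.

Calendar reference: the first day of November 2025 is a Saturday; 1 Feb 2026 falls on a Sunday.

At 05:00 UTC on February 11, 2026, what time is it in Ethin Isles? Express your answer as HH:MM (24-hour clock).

17:00

1 November 2025 is a Saturday, so Sundays fall on 2, 9, 16, 23, 30; the last is November 30.
1 February 2026 is a Sunday, so the first Monday is February 2 and the second is February 9.
At the standard offset (UTC−12:00), 05:00 UTC − 12h = 17:00 Ethin Isles standard time (rolling into the previous day, 10 February 2026).
Daylight saving runs 30 November 2025 – 9 February 2026; the standard-time date in Ethin Isles, February 10, 2026, is outside that window, so Ethin Isles is on standard time at UTC−12:00.
05:00 UTC − 12h = 17:00 local (rolling into the previous day, 10 February 2026).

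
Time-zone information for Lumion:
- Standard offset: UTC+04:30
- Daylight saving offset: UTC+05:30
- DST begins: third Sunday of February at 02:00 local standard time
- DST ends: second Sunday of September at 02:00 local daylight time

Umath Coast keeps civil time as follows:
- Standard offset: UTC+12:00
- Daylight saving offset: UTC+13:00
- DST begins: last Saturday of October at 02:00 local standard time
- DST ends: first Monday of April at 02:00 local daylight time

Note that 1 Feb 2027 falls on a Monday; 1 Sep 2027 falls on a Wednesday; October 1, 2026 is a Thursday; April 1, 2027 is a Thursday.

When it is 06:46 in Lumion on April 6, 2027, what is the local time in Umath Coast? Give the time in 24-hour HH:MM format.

13:16

1 February 2027 is a Monday, so the first Sunday is February 7 and the third is February 21.
1 September 2027 is a Wednesday, so the first Sunday is September 5 and the second is September 12.
April 6, 2027 lies within the daylight-saving period (21 February – 12 September), so Lumion is on daylight time, UTC+05:30.
06:46 Lumion − 5h30m = 01:16 UTC.
1 October 2026 is a Thursday, so Saturdays fall on 3, 10, 17, 24, 31; the last is October 31.
1 April 2027 is a Thursday, so the first Monday is April 5.
At the standard offset (UTC+12:00), 01:16 UTC + 12h = 13:16 Umath Coast standard time.
Daylight saving runs 31 October 2026 – 5 April 2027; the standard-time date in Umath Coast, April 6, 2027, is outside that window, so Umath Coast is on standard time at UTC+12:00.
01:16 UTC + 12h = 13:16 Umath Coast.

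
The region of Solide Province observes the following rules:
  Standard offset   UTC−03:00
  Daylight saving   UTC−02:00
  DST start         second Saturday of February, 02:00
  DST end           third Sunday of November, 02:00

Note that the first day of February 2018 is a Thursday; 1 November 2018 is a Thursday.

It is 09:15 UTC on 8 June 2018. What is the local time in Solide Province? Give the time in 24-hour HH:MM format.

1 February 2018 is a Thursday, so the first Saturday is February 3 and the second is February 10.
1 November 2018 is a Thursday, so the first Sunday is November 4 and the third is November 18.
At the standard offset (UTC−03:00), 09:15 UTC − 3h = 06:15 Solide Province standard time.
The standard-time date in Solide Province, 8 June 2018, lies within the daylight-saving period (10 February – 18 November), so Solide Province is on daylight time, UTC−02:00.
09:15 UTC − 2h = 07:15 local.

07:15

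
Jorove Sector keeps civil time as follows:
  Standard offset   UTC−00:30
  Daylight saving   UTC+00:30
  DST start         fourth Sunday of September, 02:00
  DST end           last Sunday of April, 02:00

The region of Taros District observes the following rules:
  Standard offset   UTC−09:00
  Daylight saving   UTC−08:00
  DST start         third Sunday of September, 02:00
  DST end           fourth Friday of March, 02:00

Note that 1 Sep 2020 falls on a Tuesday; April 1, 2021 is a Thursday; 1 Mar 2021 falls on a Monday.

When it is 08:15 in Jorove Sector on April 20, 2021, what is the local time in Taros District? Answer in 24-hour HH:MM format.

1 September 2020 is a Tuesday, so the first Sunday is September 6 and the fourth is September 27.
1 April 2021 is a Thursday, so Sundays fall on 4, 11, 18, 25; the last is April 25.
Daylight saving runs 27 September 2020 – 25 April 2021; April 20, 2021 is inside that window, so Jorove Sector is at UTC+00:30.
08:15 Jorove Sector − 0h30m = 07:45 UTC.
1 September 2020 is a Tuesday, so the first Sunday is September 6 and the third is September 20.
1 March 2021 is a Monday, so the first Friday is March 5 and the fourth is March 26.
At the standard offset (UTC−09:00), 07:45 UTC − 9h = 22:45 Taros District standard time (rolling into the previous day, 19 April 2021).
The standard-time date in Taros District, April 19, 2021, does not fall between 20 September 2020 and 26 March 2021, so daylight saving is not in effect and Taros District is at UTC−09:00.
07:45 UTC − 9h = 22:45 Taros District (rolling into the previous day, 19 April 2021).

22:45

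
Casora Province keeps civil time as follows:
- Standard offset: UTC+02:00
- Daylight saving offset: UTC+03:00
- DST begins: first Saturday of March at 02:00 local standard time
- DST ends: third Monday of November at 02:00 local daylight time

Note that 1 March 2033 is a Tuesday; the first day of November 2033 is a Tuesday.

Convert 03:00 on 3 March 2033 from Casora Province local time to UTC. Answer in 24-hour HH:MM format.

1 March 2033 is a Tuesday, so the first Saturday is March 5.
1 November 2033 is a Tuesday, so the first Monday is November 7 and the third is November 21.
3 March 2033 is outside the daylight-saving period (5 March – 21 November), so Casora Province is on standard time, UTC+02:00.
03:00 local − 2h = 01:00 UTC.

01:00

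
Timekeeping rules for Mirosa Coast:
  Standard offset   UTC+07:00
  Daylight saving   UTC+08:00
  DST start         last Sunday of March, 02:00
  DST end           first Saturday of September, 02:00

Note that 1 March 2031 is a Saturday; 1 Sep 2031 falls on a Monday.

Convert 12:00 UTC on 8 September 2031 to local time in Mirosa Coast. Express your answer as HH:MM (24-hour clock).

19:00

1 March 2031 is a Saturday, so Sundays fall on 2, 9, 16, 23, 30; the last is March 30.
1 September 2031 is a Monday, so the first Saturday is September 6.
At the standard offset (UTC+07:00), 12:00 UTC + 7h = 19:00 Mirosa Coast standard time.
Daylight saving runs 30 March – 6 September; the standard-time date in Mirosa Coast, 8 September 2031, is outside that window, so Mirosa Coast is on standard time at UTC+07:00.
12:00 UTC + 7h = 19:00 local.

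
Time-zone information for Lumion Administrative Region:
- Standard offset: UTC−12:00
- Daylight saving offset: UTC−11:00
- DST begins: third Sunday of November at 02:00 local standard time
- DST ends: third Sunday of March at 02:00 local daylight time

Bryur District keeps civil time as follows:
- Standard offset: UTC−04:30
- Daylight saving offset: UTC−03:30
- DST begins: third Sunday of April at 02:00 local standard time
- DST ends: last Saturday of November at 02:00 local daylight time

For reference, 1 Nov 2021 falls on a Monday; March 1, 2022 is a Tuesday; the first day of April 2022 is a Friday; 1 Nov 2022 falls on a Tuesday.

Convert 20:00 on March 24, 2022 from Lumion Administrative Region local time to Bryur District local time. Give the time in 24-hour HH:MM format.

03:30

1 November 2021 is a Monday, so the first Sunday is November 7 and the third is November 21.
1 March 2022 is a Tuesday, so the first Sunday is March 6 and the third is March 20.
March 24, 2022 is outside the daylight-saving period (21 November 2021 – 20 March 2022), so Lumion Administrative Region is on standard time, UTC−12:00.
20:00 Lumion Administrative Region + 12h = 08:00 UTC (rolling into the next day, 25 March 2022).
1 April 2022 is a Friday, so the first Sunday is April 3 and the third is April 17.
1 November 2022 is a Tuesday, so Saturdays fall on 5, 12, 19, 26; the last is November 26.
At the standard offset (UTC−04:30), 08:00 UTC − 4h30m = 03:30 Bryur District standard time.
The standard-time date in Bryur District, March 25, 2022, is outside the daylight-saving period (17 April – 26 November), so Bryur District is on standard time, UTC−04:30.
08:00 UTC − 4h30m = 03:30 Bryur District.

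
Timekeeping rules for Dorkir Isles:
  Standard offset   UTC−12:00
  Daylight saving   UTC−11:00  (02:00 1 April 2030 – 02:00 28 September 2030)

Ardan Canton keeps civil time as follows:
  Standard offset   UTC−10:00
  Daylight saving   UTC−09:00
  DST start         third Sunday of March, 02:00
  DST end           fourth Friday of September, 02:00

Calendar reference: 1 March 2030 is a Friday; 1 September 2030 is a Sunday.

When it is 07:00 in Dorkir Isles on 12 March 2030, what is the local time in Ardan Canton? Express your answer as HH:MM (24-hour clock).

09:00

12 March 2030 does not fall between 1 April and 28 September, so daylight saving is not in effect and Dorkir Isles is at UTC−12:00.
07:00 Dorkir Isles + 12h = 19:00 UTC.
1 March 2030 is a Friday, so the first Sunday is March 3 and the third is March 17.
1 September 2030 is a Sunday, so the first Friday is September 6 and the fourth is September 27.
At the standard offset (UTC−10:00), 19:00 UTC − 10h = 09:00 Ardan Canton standard time.
The standard-time date in Ardan Canton, 12 March 2030, does not fall between 17 March and 27 September, so daylight saving is not in effect and Ardan Canton is at UTC−10:00.
19:00 UTC − 10h = 09:00 Ardan Canton.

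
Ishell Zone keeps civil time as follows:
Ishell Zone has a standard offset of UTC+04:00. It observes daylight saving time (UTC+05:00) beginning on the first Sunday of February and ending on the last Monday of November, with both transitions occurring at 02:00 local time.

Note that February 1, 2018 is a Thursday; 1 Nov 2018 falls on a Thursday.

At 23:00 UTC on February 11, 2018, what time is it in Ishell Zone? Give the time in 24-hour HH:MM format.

1 February 2018 is a Thursday, so the first Sunday is February 4.
1 November 2018 is a Thursday, so Mondays fall on 5, 12, 19, 26; the last is November 26.
At the standard offset (UTC+04:00), 23:00 UTC + 4h = 03:00 Ishell Zone standard time (rolling into the next day, 12 February 2018).
The standard-time date in Ishell Zone, February 12, 2018, lies within the daylight-saving period (4 February – 26 November), so Ishell Zone is on daylight time, UTC+05:00.
23:00 UTC + 5h = 04:00 local (rolling into the next day, 12 February 2018).

04:00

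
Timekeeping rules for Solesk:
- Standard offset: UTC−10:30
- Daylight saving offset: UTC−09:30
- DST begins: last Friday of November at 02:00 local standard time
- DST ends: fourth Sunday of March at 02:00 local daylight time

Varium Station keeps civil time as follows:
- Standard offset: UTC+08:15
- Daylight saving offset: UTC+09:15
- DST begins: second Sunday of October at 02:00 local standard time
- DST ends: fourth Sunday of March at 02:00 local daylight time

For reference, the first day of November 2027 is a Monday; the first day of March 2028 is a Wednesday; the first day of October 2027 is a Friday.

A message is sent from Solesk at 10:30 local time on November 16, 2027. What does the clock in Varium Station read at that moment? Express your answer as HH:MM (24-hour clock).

06:15

1 November 2027 is a Monday, so Fridays fall on 5, 12, 19, 26; the last is November 26.
1 March 2028 is a Wednesday, so the first Sunday is March 5 and the fourth is March 26.
November 16, 2027 is outside the daylight-saving period (26 November 2027 – 26 March 2028), so Solesk is on standard time, UTC−10:30.
10:30 Solesk + 10h30m = 21:00 UTC.
1 October 2027 is a Friday, so the first Sunday is October 3 and the second is October 10.
1 March 2028 is a Wednesday, so the first Sunday is March 5 and the fourth is March 26.
At the standard offset (UTC+08:15), 21:00 UTC + 8h15m = 05:15 Varium Station standard time (rolling into the next day, 17 November 2027).
The standard-time date in Varium Station, November 17, 2027, lies within the daylight-saving period (10 October 2027 – 26 March 2028), so Varium Station is on daylight time, UTC+09:15.
21:00 UTC + 9h15m = 06:15 Varium Station (rolling into the next day, 17 November 2027).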